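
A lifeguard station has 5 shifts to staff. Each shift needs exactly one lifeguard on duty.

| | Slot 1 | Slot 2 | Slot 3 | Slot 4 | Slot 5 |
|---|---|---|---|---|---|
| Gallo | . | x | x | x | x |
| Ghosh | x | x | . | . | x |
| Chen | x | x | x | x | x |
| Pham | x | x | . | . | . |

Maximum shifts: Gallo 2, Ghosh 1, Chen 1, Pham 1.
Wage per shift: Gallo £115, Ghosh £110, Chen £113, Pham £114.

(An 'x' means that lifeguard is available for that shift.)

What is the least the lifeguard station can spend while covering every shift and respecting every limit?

£567

Picking the cheapest available lifeguard for each shift independently would cost £556, but that ignores the shift limits.
An optimal schedule: Slot 1→Ghosh, Slot 2→Pham, Slot 3→Gallo, Slot 4→Gallo, Slot 5→Chen.
Total: 110 + 114 + 115 + 115 + 113 = £567.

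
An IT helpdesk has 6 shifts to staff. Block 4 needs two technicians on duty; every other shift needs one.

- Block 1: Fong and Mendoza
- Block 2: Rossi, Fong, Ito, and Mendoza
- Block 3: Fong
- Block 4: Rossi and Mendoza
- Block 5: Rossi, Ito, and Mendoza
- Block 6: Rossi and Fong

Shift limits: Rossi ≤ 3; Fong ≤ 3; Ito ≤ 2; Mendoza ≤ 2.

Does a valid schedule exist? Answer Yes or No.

Block 3 can only be covered by Fong, so that assignment is forced.
Block 4 can only be covered by Rossi and Mendoza, so that assignment is forced.
One valid schedule: Block 1→Fong, Block 2→Fong, Block 3→Fong, Block 4→Rossi+Mendoza, Block 5→Rossi, Block 6→Rossi.
Loads: Rossi 3/3, Fong 3/3, Ito 0/2, Mendoza 1/2 — all within limits.

Yes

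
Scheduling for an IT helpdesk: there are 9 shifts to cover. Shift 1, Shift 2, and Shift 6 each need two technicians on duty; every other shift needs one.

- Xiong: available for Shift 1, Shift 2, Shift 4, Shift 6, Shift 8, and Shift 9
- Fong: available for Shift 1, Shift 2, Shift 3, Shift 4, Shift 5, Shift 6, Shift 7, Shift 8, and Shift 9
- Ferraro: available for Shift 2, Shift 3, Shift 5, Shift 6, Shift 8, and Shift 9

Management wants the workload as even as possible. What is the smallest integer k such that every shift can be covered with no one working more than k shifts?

4

With 3 technicians and 12 worker-slots to fill, someone must work at least ⌈12/3⌉ = 4 shifts, so k ≥ 4.
k = 4 works: Shift 1→Xiong+Fong, Shift 2→Xiong+Ferraro, Shift 3→Fong, Shift 4→Xiong, Shift 5→Fong, Shift 6→Xiong+Ferraro, Shift 7→Fong, Shift 8→Ferraro, Shift 9→Ferraro.
Loads: Xiong 4, Fong 4, Ferraro 4 — all ≤ 4.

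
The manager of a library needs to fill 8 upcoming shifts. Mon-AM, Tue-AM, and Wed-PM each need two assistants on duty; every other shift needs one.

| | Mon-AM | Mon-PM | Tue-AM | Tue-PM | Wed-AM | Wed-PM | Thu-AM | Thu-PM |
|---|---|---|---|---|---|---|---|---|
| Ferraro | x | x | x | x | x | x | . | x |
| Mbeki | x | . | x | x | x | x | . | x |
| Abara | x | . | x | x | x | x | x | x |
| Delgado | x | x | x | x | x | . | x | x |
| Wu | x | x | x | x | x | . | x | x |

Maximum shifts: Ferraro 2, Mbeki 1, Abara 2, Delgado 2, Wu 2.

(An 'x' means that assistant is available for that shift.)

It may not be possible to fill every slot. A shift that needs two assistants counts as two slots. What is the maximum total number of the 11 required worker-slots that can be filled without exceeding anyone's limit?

Total capacity across all assistants is 2+1+2+2+2 = 9, and 11 slots are needed, so at most 9 can be filled.
An assignment achieving 9: Mon-AM→Abara+Delgado, Mon-PM→Ferraro, Tue-AM→Delgado+Wu, Tue-PM→Wu, Wed-PM→Ferraro+Mbeki, Thu-AM→Abara.
Loads: Ferraro 2/2, Mbeki 1/1, Abara 2/2, Delgado 2/2, Wu 2/2.

9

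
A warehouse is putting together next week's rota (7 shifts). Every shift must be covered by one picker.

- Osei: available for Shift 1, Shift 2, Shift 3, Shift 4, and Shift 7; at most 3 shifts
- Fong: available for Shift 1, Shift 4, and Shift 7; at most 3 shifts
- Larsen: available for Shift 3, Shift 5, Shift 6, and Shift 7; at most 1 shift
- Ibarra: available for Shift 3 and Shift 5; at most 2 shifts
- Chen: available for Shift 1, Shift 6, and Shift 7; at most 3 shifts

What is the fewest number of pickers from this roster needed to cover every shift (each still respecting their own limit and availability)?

3

7 slots to fill and no one can take more than 3, so at least ⌈7/3⌉ = 3 pickers are needed.
Osei, Larsen, and Chen alone can cover everything: Shift 1→Chen, Shift 2→Osei, Shift 3→Osei, Shift 4→Osei, Shift 5→Larsen, Shift 6→Chen, Shift 7→Chen.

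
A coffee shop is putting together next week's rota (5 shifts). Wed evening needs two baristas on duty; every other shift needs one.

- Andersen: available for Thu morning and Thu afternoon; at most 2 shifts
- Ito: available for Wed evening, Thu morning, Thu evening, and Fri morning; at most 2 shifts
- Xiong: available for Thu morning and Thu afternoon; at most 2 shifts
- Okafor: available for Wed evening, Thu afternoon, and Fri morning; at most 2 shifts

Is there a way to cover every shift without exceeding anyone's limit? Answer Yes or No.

Yes

Wed evening can only be covered by Ito and Okafor, so that assignment is forced.
Thu evening can only be covered by Ito, so that assignment is forced.
One valid schedule: Wed evening→Ito+Okafor, Thu morning→Andersen, Thu afternoon→Andersen, Thu evening→Ito, Fri morning→Okafor.
Loads: Andersen 2/2, Ito 2/2, Xiong 0/2, Okafor 2/2 — all within limits.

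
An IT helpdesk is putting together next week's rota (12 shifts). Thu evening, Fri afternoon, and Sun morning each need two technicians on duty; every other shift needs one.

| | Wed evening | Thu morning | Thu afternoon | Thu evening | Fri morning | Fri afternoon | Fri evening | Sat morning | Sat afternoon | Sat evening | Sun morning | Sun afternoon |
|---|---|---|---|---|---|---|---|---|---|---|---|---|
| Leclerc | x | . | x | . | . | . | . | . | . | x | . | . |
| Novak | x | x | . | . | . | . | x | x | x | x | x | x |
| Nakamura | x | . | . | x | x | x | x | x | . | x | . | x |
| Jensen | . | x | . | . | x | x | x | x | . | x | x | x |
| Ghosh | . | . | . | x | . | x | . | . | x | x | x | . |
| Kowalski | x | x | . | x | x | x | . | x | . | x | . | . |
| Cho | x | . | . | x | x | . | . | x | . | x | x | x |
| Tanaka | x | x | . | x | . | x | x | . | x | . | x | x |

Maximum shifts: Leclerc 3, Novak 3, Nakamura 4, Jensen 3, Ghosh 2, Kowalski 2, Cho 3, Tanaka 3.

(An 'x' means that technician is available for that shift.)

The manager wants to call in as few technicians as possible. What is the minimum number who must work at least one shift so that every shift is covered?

5

15 slots to fill and no one can take more than 4, so at least ⌈15/4⌉ = 4 technicians are needed.
Any 4 technicians together have capacity at most 4+3+3+3 = 13 < 15 slots, so 4 can never suffice.
Leclerc, Novak, Nakamura, Jensen, and Ghosh alone can cover everything: Wed evening→Leclerc, Thu morning→Novak, Thu afternoon→Leclerc, Thu evening→Nakamura+Ghosh, Fri morning→Nakamura, Fri afternoon→Nakamura+Jensen, Fri evening→Novak, Sat morning→Nakamura, Sat afternoon→Novak, Sat evening→Leclerc, Sun morning→Jensen+Ghosh, Sun afternoon→Jensen.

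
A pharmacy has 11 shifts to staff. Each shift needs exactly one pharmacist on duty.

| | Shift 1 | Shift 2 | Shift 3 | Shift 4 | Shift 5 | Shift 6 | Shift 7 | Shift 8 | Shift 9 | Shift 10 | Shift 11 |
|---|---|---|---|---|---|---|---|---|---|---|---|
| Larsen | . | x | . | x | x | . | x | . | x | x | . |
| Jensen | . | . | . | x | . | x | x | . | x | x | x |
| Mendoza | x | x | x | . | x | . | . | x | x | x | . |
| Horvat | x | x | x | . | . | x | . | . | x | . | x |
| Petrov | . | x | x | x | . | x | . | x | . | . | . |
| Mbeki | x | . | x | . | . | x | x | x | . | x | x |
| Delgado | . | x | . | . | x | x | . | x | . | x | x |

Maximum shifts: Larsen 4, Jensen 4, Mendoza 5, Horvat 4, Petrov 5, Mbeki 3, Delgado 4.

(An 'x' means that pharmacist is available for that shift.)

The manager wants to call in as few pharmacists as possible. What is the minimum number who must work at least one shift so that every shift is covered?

11 slots to fill and no one can take more than 5, so at least ⌈11/5⌉ = 3 pharmacists are needed.
Larsen, Jensen, and Mendoza alone can cover everything: Shift 1→Mendoza, Shift 2→Larsen, Shift 3→Mendoza, Shift 4→Larsen, Shift 5→Larsen, Shift 6→Jensen, Shift 7→Larsen, Shift 8→Mendoza, Shift 9→Jensen, Shift 10→Jensen, Shift 11→Jensen.

3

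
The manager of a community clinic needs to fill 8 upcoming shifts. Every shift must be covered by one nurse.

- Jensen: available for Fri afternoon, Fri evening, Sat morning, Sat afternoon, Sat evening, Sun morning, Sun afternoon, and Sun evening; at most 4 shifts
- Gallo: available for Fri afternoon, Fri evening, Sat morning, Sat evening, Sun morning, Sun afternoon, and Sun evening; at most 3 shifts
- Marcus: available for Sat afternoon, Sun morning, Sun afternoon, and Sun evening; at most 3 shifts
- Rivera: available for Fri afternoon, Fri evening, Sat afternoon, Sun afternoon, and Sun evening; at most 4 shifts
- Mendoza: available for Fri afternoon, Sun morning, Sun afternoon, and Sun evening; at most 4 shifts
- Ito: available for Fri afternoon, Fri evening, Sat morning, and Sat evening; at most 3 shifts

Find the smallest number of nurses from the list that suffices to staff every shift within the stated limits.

2

8 slots to fill and no one can take more than 4, so at least ⌈8/4⌉ = 2 nurses are needed.
Jensen and Rivera alone can cover everything: Fri afternoon→Jensen, Fri evening→Rivera, Sat morning→Jensen, Sat afternoon→Rivera, Sat evening→Jensen, Sun morning→Jensen, Sun afternoon→Rivera, Sun evening→Rivera.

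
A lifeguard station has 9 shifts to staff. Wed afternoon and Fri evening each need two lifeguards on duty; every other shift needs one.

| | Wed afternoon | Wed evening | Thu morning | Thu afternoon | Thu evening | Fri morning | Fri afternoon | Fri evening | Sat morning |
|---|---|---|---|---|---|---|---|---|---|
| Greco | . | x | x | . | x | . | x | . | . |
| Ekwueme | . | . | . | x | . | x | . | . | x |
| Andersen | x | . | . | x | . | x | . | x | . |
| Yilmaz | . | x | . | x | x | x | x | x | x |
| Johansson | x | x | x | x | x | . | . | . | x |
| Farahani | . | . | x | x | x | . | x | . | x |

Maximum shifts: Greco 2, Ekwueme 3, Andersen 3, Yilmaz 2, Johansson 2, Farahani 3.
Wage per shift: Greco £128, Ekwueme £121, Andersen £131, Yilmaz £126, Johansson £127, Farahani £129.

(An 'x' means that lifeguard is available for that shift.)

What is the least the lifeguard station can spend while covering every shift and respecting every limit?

Wed afternoon can only be covered by Andersen and Johansson, so that assignment is forced.
Fri evening can only be covered by Andersen and Yilmaz, so that assignment is forced.
Picking the cheapest available lifeguard for each shift independently would cost £1383, but that ignores the shift limits.
An optimal schedule: Wed afternoon→Andersen+Johansson, Wed evening→Greco, Thu morning→Greco, Thu afternoon→Ekwueme, Thu evening→Johansson, Fri morning→Ekwueme, Fri afternoon→Yilmaz, Fri evening→Andersen+Yilmaz, Sat morning→Ekwueme.
Total: 131 + 127 + 128 + 128 + 121 + 127 + 121 + 126 + 131 + 126 + 121 = £1387.

£1387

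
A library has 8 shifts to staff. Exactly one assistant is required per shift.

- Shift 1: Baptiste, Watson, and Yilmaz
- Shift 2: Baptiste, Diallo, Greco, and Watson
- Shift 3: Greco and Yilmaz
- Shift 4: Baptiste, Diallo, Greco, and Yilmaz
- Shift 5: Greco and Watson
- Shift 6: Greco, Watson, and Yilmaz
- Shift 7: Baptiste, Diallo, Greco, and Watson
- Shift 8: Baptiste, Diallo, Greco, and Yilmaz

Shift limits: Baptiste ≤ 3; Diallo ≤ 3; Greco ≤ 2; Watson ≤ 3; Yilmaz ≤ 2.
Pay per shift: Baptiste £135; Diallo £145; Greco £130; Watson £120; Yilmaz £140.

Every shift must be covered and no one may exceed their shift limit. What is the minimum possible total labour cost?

Picking the cheapest available assistant for each shift independently would cost £990, but that ignores the shift limits.
An optimal schedule: Shift 1→Watson, Shift 2→Greco, Shift 3→Greco, Shift 4→Baptiste, Shift 5→Watson, Shift 6→Watson, Shift 7→Baptiste, Shift 8→Baptiste.
Total: 120 + 130 + 130 + 135 + 120 + 120 + 135 + 135 = £1025.

£1025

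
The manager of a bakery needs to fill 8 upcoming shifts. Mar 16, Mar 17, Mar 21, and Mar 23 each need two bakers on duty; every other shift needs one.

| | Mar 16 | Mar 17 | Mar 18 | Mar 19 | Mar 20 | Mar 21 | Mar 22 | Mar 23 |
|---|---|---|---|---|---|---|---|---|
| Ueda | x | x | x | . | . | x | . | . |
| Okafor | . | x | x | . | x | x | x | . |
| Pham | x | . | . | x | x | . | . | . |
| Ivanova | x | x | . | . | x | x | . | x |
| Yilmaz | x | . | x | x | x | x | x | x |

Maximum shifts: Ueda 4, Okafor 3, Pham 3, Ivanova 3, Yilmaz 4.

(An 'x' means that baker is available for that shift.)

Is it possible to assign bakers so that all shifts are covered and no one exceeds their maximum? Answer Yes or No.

Mar 23 can only be covered by Ivanova and Yilmaz, so that assignment is forced.
One valid schedule: Mar 16→Ueda+Pham, Mar 17→Ueda+Okafor, Mar 18→Ueda, Mar 19→Pham, Mar 20→Okafor, Mar 21→Ueda+Ivanova, Mar 22→Okafor, Mar 23→Ivanova+Yilmaz.
Loads: Ueda 4/4, Okafor 3/3, Pham 2/3, Ivanova 2/3, Yilmaz 1/4 — all within limits.

Yes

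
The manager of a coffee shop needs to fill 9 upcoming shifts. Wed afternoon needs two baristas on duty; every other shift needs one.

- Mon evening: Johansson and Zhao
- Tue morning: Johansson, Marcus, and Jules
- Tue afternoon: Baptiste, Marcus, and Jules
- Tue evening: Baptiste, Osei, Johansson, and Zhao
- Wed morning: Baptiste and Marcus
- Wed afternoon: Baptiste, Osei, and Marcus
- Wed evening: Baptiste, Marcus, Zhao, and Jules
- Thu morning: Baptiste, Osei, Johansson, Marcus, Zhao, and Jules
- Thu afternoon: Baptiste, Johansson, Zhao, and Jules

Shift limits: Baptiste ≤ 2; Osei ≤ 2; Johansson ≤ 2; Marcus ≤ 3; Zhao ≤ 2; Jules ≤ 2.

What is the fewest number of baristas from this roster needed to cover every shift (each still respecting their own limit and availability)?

10 slots to fill and no one can take more than 3, so at least ⌈10/3⌉ = 4 baristas are needed.
Any 4 baristas together have capacity at most 3+2+2+2 = 9 < 10 slots, so 4 can never suffice.
Baptiste, Osei, Johansson, Marcus, and Zhao alone can cover everything: Mon evening→Johansson, Tue morning→Johansson, Tue afternoon→Baptiste, Tue evening→Osei, Wed morning→Baptiste, Wed afternoon→Osei+Marcus, Wed evening→Marcus, Thu morning→Marcus, Thu afternoon→Zhao.

5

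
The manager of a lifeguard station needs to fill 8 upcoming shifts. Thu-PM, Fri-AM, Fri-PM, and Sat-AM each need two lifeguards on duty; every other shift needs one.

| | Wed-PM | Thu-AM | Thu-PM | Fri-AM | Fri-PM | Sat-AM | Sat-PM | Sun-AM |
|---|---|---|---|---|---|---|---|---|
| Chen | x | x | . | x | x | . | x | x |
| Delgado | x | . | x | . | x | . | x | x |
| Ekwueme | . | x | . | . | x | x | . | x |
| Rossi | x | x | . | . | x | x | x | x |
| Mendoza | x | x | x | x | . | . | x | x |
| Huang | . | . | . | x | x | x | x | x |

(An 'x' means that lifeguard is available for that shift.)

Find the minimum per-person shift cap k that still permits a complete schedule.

With 6 lifeguards and 12 worker-slots to fill, someone must work at least ⌈12/6⌉ = 2 shifts, so k ≥ 2.
k = 2 works: Wed-PM→Chen, Thu-AM→Ekwueme, Thu-PM→Delgado+Mendoza, Fri-AM→Chen+Mendoza, Fri-PM→Rossi+Huang, Sat-AM→Ekwueme+Rossi, Sat-PM→Delgado, Sun-AM→Huang.
Loads: Chen 2, Delgado 2, Ekwueme 2, Rossi 2, Mendoza 2, Huang 2 — all ≤ 2.

2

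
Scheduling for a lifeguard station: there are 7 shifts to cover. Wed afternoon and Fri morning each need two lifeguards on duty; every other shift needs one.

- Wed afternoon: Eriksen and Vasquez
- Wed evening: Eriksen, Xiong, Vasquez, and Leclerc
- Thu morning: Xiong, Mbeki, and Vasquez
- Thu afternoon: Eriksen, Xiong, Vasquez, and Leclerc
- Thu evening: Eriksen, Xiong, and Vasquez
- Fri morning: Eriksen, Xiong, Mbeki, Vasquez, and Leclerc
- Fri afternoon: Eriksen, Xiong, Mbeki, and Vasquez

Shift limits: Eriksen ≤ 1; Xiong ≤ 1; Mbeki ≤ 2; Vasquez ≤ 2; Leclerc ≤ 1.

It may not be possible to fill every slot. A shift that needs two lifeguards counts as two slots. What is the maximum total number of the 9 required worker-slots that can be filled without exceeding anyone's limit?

Total capacity across all lifeguards is 1+1+2+2+1 = 7, and 9 slots are needed, so at most 7 can be filled.
An assignment achieving 7: Wed afternoon→Eriksen+Vasquez, Wed evening→Leclerc, Thu morning→Xiong, Thu evening→Vasquez, Fri morning→Mbeki, Fri afternoon→Mbeki.
Loads: Eriksen 1/1, Xiong 1/1, Mbeki 2/2, Vasquez 2/2, Leclerc 1/1.

7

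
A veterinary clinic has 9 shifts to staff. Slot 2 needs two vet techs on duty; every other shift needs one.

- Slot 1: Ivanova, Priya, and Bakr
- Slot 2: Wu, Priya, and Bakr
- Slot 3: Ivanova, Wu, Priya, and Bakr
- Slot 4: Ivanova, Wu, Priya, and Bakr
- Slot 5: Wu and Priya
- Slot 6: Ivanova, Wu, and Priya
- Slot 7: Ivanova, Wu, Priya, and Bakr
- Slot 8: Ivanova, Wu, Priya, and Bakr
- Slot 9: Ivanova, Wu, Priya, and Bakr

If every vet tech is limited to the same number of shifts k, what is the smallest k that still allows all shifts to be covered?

With 4 vet techs and 10 worker-slots to fill, someone must work at least ⌈10/4⌉ = 3 shifts, so k ≥ 3.
k = 3 works: Slot 1→Ivanova, Slot 2→Wu+Priya, Slot 3→Ivanova, Slot 4→Wu, Slot 5→Wu, Slot 6→Ivanova, Slot 7→Priya, Slot 8→Priya, Slot 9→Bakr.
Loads: Ivanova 3, Wu 3, Priya 3, Bakr 1 — all ≤ 3.

3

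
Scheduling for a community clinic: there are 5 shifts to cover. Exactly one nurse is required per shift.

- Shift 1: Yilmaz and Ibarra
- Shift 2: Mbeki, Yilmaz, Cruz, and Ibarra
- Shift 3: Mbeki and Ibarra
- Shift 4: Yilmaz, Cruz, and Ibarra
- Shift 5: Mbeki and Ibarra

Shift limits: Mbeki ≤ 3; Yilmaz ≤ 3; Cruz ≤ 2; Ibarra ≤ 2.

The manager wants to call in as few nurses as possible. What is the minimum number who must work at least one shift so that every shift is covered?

2

5 slots to fill and no one can take more than 3, so at least ⌈5/3⌉ = 2 nurses are needed.
Mbeki and Yilmaz alone can cover everything: Shift 1→Yilmaz, Shift 2→Mbeki, Shift 3→Mbeki, Shift 4→Yilmaz, Shift 5→Mbeki.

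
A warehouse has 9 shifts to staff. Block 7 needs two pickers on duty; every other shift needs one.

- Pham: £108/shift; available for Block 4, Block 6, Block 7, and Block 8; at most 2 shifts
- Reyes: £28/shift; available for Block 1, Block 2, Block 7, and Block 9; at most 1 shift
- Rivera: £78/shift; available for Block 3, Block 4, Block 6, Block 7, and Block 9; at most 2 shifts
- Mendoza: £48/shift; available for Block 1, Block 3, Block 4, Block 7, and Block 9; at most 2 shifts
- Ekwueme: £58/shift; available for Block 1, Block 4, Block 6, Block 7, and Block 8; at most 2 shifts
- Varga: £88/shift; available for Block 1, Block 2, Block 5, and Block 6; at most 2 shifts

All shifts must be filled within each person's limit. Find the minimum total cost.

Block 5 can only be covered by Varga, so that assignment is forced.
Picking the cheapest available picker for each shift independently would cost £460, but that ignores the shift limits.
An optimal schedule: Block 1→Ekwueme, Block 2→Reyes, Block 3→Mendoza, Block 4→Rivera, Block 5→Varga, Block 6→Varga, Block 7→Rivera+Pham, Block 8→Ekwueme, Block 9→Mendoza.
Total: 58 + 28 + 48 + 78 + 88 + 88 + 78 + 108 + 58 + 48 = £680.

£680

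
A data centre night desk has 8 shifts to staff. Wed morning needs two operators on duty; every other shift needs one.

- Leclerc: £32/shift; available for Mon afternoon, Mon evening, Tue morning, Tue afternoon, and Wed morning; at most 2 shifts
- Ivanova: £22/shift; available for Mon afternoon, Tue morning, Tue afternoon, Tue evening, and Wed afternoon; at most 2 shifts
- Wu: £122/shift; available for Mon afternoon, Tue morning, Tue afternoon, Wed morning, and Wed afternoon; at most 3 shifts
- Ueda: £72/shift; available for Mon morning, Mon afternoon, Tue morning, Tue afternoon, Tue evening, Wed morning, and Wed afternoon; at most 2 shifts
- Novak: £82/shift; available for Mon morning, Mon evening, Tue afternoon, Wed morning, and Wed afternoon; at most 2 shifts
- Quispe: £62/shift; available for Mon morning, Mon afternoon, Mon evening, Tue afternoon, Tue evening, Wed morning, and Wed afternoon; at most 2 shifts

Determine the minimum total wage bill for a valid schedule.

Picking the cheapest available operator for each shift independently would cost £298, but that ignores the shift limits.
An optimal schedule: Mon morning→Quispe, Mon afternoon→Leclerc, Mon evening→Leclerc, Tue morning→Ivanova, Tue afternoon→Ueda, Tue evening→Ivanova, Wed morning→Ueda+Novak, Wed afternoon→Quispe.
Total: 62 + 32 + 32 + 22 + 72 + 22 + 72 + 82 + 62 = £458.

£458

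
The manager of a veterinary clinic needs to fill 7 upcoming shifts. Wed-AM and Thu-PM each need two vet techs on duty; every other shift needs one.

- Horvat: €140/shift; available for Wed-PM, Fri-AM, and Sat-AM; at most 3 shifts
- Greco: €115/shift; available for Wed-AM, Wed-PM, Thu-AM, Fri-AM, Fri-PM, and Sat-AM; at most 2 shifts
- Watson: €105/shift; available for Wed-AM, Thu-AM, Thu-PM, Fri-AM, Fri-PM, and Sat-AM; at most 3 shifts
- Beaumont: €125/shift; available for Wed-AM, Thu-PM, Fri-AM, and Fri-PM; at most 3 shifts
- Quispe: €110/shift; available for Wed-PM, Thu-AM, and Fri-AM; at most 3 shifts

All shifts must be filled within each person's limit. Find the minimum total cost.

Thu-PM can only be covered by Watson and Beaumont, so that assignment is forced.
Picking the cheapest available vet tech for each shift independently would cost €980, but that ignores the shift limits.
An optimal schedule: Wed-AM→Watson+Greco, Wed-PM→Quispe, Thu-AM→Quispe, Thu-PM→Watson+Beaumont, Fri-AM→Quispe, Fri-PM→Watson, Sat-AM→Greco.
Total: 105 + 115 + 110 + 110 + 105 + 125 + 110 + 105 + 115 = €1000.

€1000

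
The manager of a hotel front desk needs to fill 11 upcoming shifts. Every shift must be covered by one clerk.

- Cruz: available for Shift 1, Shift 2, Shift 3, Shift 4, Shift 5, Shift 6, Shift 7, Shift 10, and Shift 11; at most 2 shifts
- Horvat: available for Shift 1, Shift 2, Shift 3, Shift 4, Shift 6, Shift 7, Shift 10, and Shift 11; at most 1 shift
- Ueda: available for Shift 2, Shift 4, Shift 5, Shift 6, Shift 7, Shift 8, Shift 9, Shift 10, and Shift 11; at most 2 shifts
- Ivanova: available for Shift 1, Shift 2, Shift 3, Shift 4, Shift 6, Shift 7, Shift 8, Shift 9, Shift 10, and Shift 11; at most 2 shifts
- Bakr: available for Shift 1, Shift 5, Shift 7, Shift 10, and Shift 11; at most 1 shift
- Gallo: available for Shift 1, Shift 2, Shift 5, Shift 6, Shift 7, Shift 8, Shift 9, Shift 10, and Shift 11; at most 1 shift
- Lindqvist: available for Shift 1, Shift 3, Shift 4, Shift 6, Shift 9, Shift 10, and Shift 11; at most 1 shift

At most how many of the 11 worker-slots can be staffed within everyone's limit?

Total capacity across all clerks is 2+1+2+2+1+1+1 = 10, and 11 slots are needed, so at most 10 can be filled.
An assignment achieving 10: Shift 1→Ivanova, Shift 2→Horvat, Shift 3→Cruz, Shift 4→Ivanova, Shift 5→Cruz, Shift 6→Gallo, Shift 7→Bakr, Shift 8→Ueda, Shift 9→Ueda, Shift 10→Lindqvist.
Loads: Cruz 2/2, Horvat 1/1, Ueda 2/2, Ivanova 2/2, Bakr 1/1, Gallo 1/1, Lindqvist 1/1.

10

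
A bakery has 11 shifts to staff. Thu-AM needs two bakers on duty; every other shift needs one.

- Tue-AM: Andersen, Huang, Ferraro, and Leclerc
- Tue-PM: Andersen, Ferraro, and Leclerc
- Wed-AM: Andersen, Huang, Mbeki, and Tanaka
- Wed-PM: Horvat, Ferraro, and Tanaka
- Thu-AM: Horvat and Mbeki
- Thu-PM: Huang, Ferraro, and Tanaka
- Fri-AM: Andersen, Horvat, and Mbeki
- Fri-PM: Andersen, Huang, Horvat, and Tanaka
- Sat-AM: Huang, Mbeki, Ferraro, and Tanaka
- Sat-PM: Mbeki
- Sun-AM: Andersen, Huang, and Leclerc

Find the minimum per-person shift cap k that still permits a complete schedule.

With 7 bakers and 12 worker-slots to fill, someone must work at least ⌈12/7⌉ = 2 shifts, so k ≥ 2.
k = 2 works: Tue-AM→Ferraro, Tue-PM→Andersen, Wed-AM→Tanaka, Wed-PM→Horvat, Thu-AM→Horvat+Mbeki, Thu-PM→Huang, Fri-AM→Andersen, Fri-PM→Tanaka, Sat-AM→Ferraro, Sat-PM→Mbeki, Sun-AM→Huang.
Loads: Andersen 2, Huang 2, Horvat 2, Mbeki 2, Ferraro 2, Tanaka 2, Leclerc 0 — all ≤ 2.

2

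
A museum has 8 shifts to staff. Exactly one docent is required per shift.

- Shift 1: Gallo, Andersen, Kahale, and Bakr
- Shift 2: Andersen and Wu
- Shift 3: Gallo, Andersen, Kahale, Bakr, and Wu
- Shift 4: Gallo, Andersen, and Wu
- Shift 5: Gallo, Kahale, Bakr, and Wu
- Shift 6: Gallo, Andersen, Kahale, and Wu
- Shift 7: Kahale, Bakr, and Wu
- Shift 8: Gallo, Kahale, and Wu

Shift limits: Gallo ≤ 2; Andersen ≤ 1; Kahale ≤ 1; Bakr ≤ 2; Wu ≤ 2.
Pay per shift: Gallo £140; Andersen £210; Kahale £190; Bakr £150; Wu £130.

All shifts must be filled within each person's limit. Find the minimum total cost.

£1240

Picking the cheapest available docent for each shift independently would cost £1050, but that ignores the shift limits.
An optimal schedule: Shift 1→Bakr, Shift 2→Andersen, Shift 3→Wu, Shift 4→Gallo, Shift 5→Bakr, Shift 6→Wu, Shift 7→Kahale, Shift 8→Gallo.
Total: 150 + 210 + 130 + 140 + 150 + 130 + 190 + 140 = £1240.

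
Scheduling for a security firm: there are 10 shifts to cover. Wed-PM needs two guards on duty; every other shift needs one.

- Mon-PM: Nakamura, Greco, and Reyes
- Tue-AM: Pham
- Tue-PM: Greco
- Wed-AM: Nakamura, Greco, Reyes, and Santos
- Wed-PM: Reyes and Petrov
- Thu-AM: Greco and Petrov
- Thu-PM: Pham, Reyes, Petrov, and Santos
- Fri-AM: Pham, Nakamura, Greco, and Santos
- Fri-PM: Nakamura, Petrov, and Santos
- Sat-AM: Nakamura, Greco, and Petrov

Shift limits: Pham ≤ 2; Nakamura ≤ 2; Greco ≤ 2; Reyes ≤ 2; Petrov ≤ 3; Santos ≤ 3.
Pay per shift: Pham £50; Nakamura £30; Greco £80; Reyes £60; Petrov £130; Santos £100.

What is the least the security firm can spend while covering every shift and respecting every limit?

Tue-AM can only be covered by Pham, so that assignment is forced.
Tue-PM can only be covered by Greco, so that assignment is forced.
Wed-PM can only be covered by Reyes and Petrov, so that assignment is forced.
Picking the cheapest available guard for each shift independently would cost £600, but that ignores the shift limits.
An optimal schedule: Mon-PM→Nakamura, Tue-AM→Pham, Tue-PM→Greco, Wed-AM→Reyes, Wed-PM→Reyes+Petrov, Thu-AM→Greco, Thu-PM→Pham, Fri-AM→Santos, Fri-PM→Santos, Sat-AM→Nakamura.
Total: 30 + 50 + 80 + 60 + 60 + 130 + 80 + 50 + 100 + 100 + 30 = £770.

£770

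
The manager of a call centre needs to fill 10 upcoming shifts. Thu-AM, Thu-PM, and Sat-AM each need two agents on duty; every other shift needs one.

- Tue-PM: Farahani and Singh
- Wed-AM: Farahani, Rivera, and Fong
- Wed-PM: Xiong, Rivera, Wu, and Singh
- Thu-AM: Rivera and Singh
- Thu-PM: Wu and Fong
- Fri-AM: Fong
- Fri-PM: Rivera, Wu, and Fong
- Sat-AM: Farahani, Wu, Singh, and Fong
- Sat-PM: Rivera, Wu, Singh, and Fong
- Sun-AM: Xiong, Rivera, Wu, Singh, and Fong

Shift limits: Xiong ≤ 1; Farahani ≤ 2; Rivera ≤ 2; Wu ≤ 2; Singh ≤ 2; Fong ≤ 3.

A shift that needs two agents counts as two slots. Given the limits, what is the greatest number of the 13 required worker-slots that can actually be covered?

Total capacity across all agents is 1+2+2+2+2+3 = 12, and 13 slots are needed, so at most 12 can be filled.
An assignment achieving 12: Tue-PM→Farahani, Wed-AM→Farahani, Wed-PM→Xiong, Thu-AM→Rivera+Singh, Thu-PM→Wu+Fong, Fri-AM→Fong, Fri-PM→Rivera, Sat-AM→Wu+Singh, Sat-PM→Fong.
Loads: Xiong 1/1, Farahani 2/2, Rivera 2/2, Wu 2/2, Singh 2/2, Fong 3/3.

12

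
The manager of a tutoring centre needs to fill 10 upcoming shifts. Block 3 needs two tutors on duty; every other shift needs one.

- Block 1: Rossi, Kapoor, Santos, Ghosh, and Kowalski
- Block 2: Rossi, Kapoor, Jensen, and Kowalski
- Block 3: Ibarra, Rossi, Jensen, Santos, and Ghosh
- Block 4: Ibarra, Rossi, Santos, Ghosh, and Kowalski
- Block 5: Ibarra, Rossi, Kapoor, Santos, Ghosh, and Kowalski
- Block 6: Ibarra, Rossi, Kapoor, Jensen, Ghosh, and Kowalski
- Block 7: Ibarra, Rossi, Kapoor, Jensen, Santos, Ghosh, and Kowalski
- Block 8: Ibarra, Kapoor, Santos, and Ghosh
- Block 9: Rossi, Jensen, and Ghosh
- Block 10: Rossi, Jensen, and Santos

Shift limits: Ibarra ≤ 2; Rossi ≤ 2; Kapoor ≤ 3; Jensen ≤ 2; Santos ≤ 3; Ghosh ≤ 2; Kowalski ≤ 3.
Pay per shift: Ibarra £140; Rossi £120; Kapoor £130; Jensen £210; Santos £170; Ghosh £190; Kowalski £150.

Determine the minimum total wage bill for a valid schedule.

Picking the cheapest available tutor for each shift independently would cost £1350, but that ignores the shift limits.
An optimal schedule: Block 1→Kapoor, Block 2→Kapoor, Block 3→Ibarra+Santos, Block 4→Ibarra, Block 5→Kowalski, Block 6→Kowalski, Block 7→Kowalski, Block 8→Kapoor, Block 9→Rossi, Block 10→Rossi.
Total: 130 + 130 + 140 + 170 + 140 + 150 + 150 + 150 + 130 + 120 + 120 = £1530.

£1530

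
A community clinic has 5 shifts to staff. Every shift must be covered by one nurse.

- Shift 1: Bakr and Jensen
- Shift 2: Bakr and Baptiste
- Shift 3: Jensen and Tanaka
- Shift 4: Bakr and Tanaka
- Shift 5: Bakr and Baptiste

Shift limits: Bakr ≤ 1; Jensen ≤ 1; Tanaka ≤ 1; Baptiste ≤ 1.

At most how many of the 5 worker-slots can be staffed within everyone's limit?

4

Total capacity across all nurses is 1+1+1+1 = 4, and 5 slots are needed, so at most 4 can be filled.
An assignment achieving 4: Shift 1→Bakr, Shift 2→Baptiste, Shift 3→Jensen, Shift 4→Tanaka.
Loads: Bakr 1/1, Jensen 1/1, Tanaka 1/1, Baptiste 1/1.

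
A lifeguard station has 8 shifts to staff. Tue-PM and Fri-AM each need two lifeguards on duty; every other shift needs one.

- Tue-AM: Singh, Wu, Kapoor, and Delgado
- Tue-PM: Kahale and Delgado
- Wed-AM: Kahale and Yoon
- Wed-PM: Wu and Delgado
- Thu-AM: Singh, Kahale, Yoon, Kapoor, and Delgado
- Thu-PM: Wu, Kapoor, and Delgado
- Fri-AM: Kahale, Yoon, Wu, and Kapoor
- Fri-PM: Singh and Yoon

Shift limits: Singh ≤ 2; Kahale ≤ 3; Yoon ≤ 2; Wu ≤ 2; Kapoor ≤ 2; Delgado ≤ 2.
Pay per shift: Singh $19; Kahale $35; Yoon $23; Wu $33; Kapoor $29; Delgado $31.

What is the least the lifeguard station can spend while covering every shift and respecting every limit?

Tue-PM can only be covered by Kahale and Delgado, so that assignment is forced.
Picking the cheapest available lifeguard for each shift independently would cost $258, but that ignores the shift limits.
An optimal schedule: Tue-AM→Singh, Tue-PM→Delgado+Kahale, Wed-AM→Yoon, Wed-PM→Delgado, Thu-AM→Yoon, Thu-PM→Kapoor, Fri-AM→Kapoor+Wu, Fri-PM→Singh.
Total: 19 + 31 + 35 + 23 + 31 + 23 + 29 + 29 + 33 + 19 = $272.

$272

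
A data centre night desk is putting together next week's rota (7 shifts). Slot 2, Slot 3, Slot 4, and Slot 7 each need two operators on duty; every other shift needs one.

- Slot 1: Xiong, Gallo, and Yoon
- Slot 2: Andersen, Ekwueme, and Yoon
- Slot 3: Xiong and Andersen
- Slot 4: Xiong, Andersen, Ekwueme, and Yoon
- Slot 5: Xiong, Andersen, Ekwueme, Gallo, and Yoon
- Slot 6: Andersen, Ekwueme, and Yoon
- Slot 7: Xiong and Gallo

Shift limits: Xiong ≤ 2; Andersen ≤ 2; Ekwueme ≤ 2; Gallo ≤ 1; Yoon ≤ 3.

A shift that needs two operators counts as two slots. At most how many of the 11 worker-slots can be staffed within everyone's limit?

Total capacity across all operators is 2+2+2+1+3 = 10, and 11 slots are needed, so at most 10 can be filled.
An assignment achieving 10: Slot 1→Yoon, Slot 2→Andersen+Ekwueme, Slot 3→Xiong+Andersen, Slot 4→Yoon, Slot 5→Yoon, Slot 6→Ekwueme, Slot 7→Xiong+Gallo.
Loads: Xiong 2/2, Andersen 2/2, Ekwueme 2/2, Gallo 1/1, Yoon 3/3.

10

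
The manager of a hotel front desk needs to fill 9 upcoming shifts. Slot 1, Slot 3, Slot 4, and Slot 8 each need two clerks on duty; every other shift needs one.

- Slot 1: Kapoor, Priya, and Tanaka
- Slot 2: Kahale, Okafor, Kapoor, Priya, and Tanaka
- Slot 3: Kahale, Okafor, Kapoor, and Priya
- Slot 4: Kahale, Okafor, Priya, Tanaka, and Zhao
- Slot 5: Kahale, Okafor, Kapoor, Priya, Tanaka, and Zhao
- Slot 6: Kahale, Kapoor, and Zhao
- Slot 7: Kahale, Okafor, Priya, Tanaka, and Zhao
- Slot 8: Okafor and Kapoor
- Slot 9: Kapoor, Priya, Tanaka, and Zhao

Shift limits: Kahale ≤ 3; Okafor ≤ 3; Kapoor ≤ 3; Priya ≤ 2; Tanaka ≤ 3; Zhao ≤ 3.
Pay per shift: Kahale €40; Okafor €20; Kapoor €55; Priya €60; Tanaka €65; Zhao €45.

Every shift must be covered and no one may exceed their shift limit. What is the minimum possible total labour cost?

€540

Slot 8 can only be covered by Okafor and Kapoor, so that assignment is forced.
Picking the cheapest available clerk for each shift independently would cost €455, but that ignores the shift limits.
An optimal schedule: Slot 1→Kapoor+Priya, Slot 2→Okafor, Slot 3→Kahale+Kapoor, Slot 4→Kahale+Zhao, Slot 5→Zhao, Slot 6→Kahale, Slot 7→Okafor, Slot 8→Okafor+Kapoor, Slot 9→Zhao.
Total: 55 + 60 + 20 + 40 + 55 + 40 + 45 + 45 + 40 + 20 + 20 + 55 + 45 = €540.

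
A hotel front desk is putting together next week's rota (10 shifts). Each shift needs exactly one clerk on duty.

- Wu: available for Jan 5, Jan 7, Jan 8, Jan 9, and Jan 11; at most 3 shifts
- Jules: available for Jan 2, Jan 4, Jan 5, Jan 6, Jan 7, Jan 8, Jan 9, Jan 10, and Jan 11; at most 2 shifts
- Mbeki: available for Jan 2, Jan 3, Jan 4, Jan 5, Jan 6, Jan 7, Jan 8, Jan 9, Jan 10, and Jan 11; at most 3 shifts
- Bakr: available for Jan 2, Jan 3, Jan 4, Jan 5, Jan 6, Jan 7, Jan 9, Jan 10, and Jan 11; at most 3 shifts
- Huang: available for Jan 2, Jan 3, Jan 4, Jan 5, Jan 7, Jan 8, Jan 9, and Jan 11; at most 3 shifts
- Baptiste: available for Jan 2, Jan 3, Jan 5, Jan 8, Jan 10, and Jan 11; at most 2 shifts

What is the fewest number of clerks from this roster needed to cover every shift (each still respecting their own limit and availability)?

10 slots to fill and no one can take more than 3, so at least ⌈10/3⌉ = 4 clerks are needed.
Wu, Jules, Mbeki, and Bakr alone can cover everything: Jan 2→Jules, Jan 3→Mbeki, Jan 4→Jules, Jan 5→Wu, Jan 6→Mbeki, Jan 7→Wu, Jan 8→Wu, Jan 9→Bakr, Jan 10→Mbeki, Jan 11→Bakr.

4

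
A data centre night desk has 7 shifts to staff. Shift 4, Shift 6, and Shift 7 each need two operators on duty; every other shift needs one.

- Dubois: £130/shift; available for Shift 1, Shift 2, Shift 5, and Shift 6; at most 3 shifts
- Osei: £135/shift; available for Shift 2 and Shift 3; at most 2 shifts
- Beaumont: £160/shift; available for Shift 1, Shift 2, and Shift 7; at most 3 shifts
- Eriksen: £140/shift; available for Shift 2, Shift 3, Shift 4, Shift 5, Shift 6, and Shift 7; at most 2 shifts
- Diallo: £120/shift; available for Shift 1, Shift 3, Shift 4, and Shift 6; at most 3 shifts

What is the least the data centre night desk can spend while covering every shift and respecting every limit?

Shift 4 can only be covered by Eriksen and Diallo, so that assignment is forced.
Shift 7 can only be covered by Beaumont and Eriksen, so that assignment is forced.
Picking the cheapest available operator for each shift independently would cost £1310, but that ignores the shift limits.
An optimal schedule: Shift 1→Diallo, Shift 2→Dubois, Shift 3→Osei, Shift 4→Diallo+Eriksen, Shift 5→Dubois, Shift 6→Diallo+Dubois, Shift 7→Eriksen+Beaumont.
Total: 120 + 130 + 135 + 120 + 140 + 130 + 120 + 130 + 140 + 160 = £1325.

£1325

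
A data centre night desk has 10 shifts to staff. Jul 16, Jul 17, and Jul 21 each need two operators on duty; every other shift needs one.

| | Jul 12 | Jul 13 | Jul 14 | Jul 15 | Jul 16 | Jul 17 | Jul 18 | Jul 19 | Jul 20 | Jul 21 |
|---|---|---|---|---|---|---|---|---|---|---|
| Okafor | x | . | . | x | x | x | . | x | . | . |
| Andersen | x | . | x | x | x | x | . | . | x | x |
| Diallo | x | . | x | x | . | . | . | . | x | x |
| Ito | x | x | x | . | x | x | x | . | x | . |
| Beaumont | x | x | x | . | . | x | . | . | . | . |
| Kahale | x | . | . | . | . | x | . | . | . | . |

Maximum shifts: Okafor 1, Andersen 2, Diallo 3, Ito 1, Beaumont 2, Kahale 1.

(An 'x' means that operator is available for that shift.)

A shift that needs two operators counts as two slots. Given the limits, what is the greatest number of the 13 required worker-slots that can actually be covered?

Total capacity across all operators is 1+2+3+1+2+1 = 10, and 13 slots are needed, so at most 10 can be filled.
An assignment achieving 10: Jul 13→Beaumont, Jul 14→Diallo, Jul 15→Andersen, Jul 17→Beaumont+Kahale, Jul 18→Ito, Jul 19→Okafor, Jul 20→Diallo, Jul 21→Andersen+Diallo.
Loads: Okafor 1/1, Andersen 2/2, Diallo 3/3, Ito 1/1, Beaumont 2/2, Kahale 1/1.

10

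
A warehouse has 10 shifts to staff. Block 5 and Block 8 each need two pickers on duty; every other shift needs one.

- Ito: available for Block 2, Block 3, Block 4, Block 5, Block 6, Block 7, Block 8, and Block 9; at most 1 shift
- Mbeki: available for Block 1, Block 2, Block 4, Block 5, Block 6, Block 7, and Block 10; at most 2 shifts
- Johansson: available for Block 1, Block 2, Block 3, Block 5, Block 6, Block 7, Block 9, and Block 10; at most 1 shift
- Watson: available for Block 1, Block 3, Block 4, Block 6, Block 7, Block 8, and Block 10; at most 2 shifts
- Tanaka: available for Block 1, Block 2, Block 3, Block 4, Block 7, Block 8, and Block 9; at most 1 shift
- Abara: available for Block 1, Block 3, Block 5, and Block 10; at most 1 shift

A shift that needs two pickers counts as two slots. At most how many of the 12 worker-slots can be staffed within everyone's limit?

8

Total capacity across all pickers is 1+2+1+2+1+1 = 8, and 12 slots are needed, so at most 8 can be filled.
An assignment achieving 8: Block 1→Tanaka, Block 2→Mbeki, Block 4→Mbeki, Block 5→Abara, Block 6→Watson, Block 8→Ito+Watson, Block 9→Johansson.
Loads: Ito 1/1, Mbeki 2/2, Johansson 1/1, Watson 2/2, Tanaka 1/1, Abara 1/1.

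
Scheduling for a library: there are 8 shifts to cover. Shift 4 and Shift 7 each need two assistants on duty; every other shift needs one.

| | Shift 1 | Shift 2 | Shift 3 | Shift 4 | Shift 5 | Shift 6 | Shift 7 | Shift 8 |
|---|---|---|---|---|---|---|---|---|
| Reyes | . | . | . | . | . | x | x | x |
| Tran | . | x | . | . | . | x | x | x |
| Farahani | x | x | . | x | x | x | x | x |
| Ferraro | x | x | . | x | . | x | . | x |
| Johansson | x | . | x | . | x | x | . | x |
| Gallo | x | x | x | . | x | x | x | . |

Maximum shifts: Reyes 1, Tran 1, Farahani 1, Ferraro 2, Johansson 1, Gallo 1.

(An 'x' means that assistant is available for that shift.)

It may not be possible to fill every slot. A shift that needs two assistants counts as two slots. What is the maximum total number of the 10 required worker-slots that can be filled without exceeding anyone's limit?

7

Total capacity across all assistants is 1+1+1+2+1+1 = 7, and 10 slots are needed, so at most 7 can be filled.
An assignment achieving 7: Shift 1→Ferraro, Shift 2→Tran, Shift 3→Johansson, Shift 4→Farahani+Ferraro, Shift 5→Gallo, Shift 7→Reyes.
Loads: Reyes 1/1, Tran 1/1, Farahani 1/1, Ferraro 2/2, Johansson 1/1, Gallo 1/1.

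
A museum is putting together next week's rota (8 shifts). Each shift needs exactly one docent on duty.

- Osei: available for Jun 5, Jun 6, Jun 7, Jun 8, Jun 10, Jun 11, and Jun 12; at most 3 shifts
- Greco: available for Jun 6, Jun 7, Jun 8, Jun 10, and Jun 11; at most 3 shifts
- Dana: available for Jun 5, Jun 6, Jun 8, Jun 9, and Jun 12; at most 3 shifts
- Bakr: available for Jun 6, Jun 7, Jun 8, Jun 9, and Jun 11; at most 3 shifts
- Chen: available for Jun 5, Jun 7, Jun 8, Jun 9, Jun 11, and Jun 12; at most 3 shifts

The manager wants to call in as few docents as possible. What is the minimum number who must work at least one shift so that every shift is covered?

8 slots to fill and no one can take more than 3, so at least ⌈8/3⌉ = 3 docents are needed.
Osei, Greco, and Dana alone can cover everything: Jun 5→Osei, Jun 6→Greco, Jun 7→Osei, Jun 8→Greco, Jun 9→Dana, Jun 10→Osei, Jun 11→Greco, Jun 12→Dana.

3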